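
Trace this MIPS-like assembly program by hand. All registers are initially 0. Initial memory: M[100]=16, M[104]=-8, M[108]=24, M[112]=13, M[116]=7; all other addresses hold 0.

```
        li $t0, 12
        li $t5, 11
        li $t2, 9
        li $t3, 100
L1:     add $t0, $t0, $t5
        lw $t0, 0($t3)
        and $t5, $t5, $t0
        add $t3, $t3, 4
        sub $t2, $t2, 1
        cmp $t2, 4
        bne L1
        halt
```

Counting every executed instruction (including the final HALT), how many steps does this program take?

40

after li $t0, 12: $t0=12
after li $t5, 11: $t5=11
after li $t2, 9: $t2=9
after li $t3, 100: $t3=100
after add $t0, $t0, $t5: $t0=12+11=23
after lw $t0, 0($t3): $t0=M[100]=16
after and $t5, $t5, $t0: $t5=11&16=0
after add $t3, $t3, 4: $t3=100+4=104
after sub $t2, $t2, 1: $t2=9-1=8
cmp $t2, 4  (cmp 8,4)
bne L1: taken
after add $t0, $t0, $t5: $t0=16+0=16
after lw $t0, 0($t3): $t0=M[104]=-8
after and $t5, $t5, $t0: $t5=0&(-8)=0
after add $t3, $t3, 4: $t3=104+4=108
after sub $t2, $t2, 1: $t2=8-1=7
cmp $t2, 4  (cmp 7,4)
bne L1: taken
after add $t0, $t0, $t5: $t0=(-8)+0=-8
after lw $t0, 0($t3): $t0=M[108]=24
after and $t5, $t5, $t0: $t5=0&24=0
after add $t3, $t3, 4: $t3=108+4=112
after sub $t2, $t2, 1: $t2=7-1=6
cmp $t2, 4  (cmp 6,4)
bne L1: taken
after add $t0, $t0, $t5: $t0=24+0=24
after lw $t0, 0($t3): $t0=M[112]=13
after and $t5, $t5, $t0: $t5=0&13=0
after add $t3, $t3, 4: $t3=112+4=116
after sub $t2, $t2, 1: $t2=6-1=5
cmp $t2, 4  (cmp 5,4)
bne L1: taken
after add $t0, $t0, $t5: $t0=13+0=13
after lw $t0, 0($t3): $t0=M[116]=7
after and $t5, $t5, $t0: $t5=0&7=0
after add $t3, $t3, 4: $t3=116+4=120
after sub $t2, $t2, 1: $t2=5-1=4
cmp $t2, 4  (cmp 4,4)
bne L1: not taken
halt.
Total executed instructions: 40.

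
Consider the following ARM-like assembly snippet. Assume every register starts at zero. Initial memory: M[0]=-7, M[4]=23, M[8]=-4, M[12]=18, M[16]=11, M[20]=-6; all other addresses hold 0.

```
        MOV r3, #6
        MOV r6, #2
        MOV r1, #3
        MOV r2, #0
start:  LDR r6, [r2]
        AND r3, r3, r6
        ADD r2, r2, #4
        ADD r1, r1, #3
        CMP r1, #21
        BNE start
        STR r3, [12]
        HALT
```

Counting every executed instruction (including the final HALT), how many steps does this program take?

42

after MOV r3, #6: r3=6
after MOV r6, #2: r6=2
after MOV r1, #3: r1=3
after MOV r2, #0: r2=0
after LDR r6, [r2]: r6=M[0]=-7
after AND r3, r3, r6: r3=6&(-7)=0
after ADD r2, r2, #4: r2=0+4=4
after ADD r1, r1, #3: r1=3+3=6
CMP r1, #21  (cmp 6,21)
BNE start: taken
after LDR r6, [r2]: r6=M[4]=23
after AND r3, r3, r6: r3=0&23=0
after ADD r2, r2, #4: r2=4+4=8
after ADD r1, r1, #3: r1=6+3=9
CMP r1, #21  (cmp 9,21)
BNE start: taken
after LDR r6, [r2]: r6=M[8]=-4
after AND r3, r3, r6: r3=0&(-4)=0
after ADD r2, r2, #4: r2=8+4=12
after ADD r1, r1, #3: r1=9+3=12
CMP r1, #21  (cmp 12,21)
BNE start: taken
after LDR r6, [r2]: r6=M[12]=18
after AND r3, r3, r6: r3=0&18=0
after ADD r2, r2, #4: r2=12+4=16
after ADD r1, r1, #3: r1=12+3=15
CMP r1, #21  (cmp 15,21)
BNE start: taken
after LDR r6, [r2]: r6=M[16]=11
after AND r3, r3, r6: r3=0&11=0
after ADD r2, r2, #4: r2=16+4=20
after ADD r1, r1, #3: r1=15+3=18
CMP r1, #21  (cmp 18,21)
BNE start: taken
after LDR r6, [r2]: r6=M[20]=-6
after AND r3, r3, r6: r3=0&(-6)=0
after ADD r2, r2, #4: r2=20+4=24
after ADD r1, r1, #3: r1=18+3=21
CMP r1, #21  (cmp 21,21)
BNE start: not taken
STR r3, [12] → M[12]=0
halt.
Total executed instructions: 42.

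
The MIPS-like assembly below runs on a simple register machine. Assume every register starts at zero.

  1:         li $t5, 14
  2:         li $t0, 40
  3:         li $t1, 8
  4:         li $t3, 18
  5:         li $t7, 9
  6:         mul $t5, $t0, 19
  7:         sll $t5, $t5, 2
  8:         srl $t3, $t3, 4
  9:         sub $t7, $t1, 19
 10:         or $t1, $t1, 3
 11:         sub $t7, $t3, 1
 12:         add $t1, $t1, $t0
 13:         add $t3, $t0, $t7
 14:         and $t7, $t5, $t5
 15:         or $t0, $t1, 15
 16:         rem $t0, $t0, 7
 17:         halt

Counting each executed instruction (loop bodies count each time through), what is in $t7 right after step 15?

3040

li $t5, 14 → $t5=14
li $t0, 40 → $t0=40
li $t1, 8 → $t1=8
li $t3, 18 → $t3=18
li $t7, 9 → $t7=9
mul $t5, $t0, 19 → $t5=40*19=760
sll $t5, $t5, 2 → $t5=760<<2=3040
srl $t3, $t3, 4 → $t3=18>>4=1
sub $t7, $t1, 19 → $t7=8-19=-11
or $t1, $t1, 3 → $t1=8|3=11
sub $t7, $t3, 1 → $t7=1-1=0
add $t1, $t1, $t0 → $t1=11+40=51
add $t3, $t0, $t7 → $t3=40+0=40
and $t7, $t5, $t5 → $t7=3040&3040=3040
or $t0, $t1, 15 → $t0=51|15=63
After step 15: $t7 = 3040.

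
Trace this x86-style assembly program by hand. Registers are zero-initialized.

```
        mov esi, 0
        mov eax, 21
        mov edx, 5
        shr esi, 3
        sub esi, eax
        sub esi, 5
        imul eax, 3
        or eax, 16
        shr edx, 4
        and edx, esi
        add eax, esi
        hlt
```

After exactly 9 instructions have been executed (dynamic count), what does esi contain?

-26

after mov esi, 0: esi=0
after mov eax, 21: eax=21
after mov edx, 5: edx=5
after shr esi, 3: esi=0>>3=0
after sub esi, eax: esi=0-21=-21
after sub esi, 5: esi=(-21)-5=-26
after imul eax, 3: eax=21*3=63
after or eax, 16: eax=63|16=63
after shr edx, 4: edx=5>>4=0
After step 9: esi = -26.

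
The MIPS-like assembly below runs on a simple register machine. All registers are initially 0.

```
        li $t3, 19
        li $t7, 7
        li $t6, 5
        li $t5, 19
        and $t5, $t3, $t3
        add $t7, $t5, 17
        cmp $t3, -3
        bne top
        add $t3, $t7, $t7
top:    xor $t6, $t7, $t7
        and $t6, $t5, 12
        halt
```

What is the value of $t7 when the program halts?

36

$t3=19
$t7=7
$t6=5
$t5=19
$t5=19&19=19
$t7=19+17=36
cmp $t3, -3  (cmp 19,-3)
bne top: taken
$t6=36^36=0
$t6=19&12=0
halt.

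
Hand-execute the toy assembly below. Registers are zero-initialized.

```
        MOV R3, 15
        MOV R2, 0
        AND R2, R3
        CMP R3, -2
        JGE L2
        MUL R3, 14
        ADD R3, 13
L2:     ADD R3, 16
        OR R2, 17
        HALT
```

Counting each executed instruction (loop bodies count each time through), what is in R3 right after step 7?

after MOV R3, 15: R3=15
after MOV R2, 0: R2=0
after AND R2, R3: R2=0&15=0
CMP R3, -2  (cmp 15,-2)
JGE L2: taken
after ADD R3, 16: R3=15+16=31
after OR R2, 17: R2=0|17=17
After step 7: R3 = 31.

31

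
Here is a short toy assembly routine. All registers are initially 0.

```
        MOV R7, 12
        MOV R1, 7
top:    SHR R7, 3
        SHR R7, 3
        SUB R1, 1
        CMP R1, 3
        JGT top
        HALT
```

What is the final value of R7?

0

after MOV R7, 12: R7=12
after MOV R1, 7: R1=7
after SHR R7, 3: R7=12>>3=1
after SHR R7, 3: R7=1>>3=0
after SUB R1, 1: R1=7-1=6
CMP R1, 3  (cmp 6,3)
JGT top: taken
after SHR R7, 3: R7=0>>3=0
after SHR R7, 3: R7=0>>3=0
after SUB R1, 1: R1=6-1=5
CMP R1, 3  (cmp 5,3)
JGT top: taken
after SHR R7, 3: R7=0>>3=0
after SHR R7, 3: R7=0>>3=0
after SUB R1, 1: R1=5-1=4
CMP R1, 3  (cmp 4,3)
JGT top: taken
after SHR R7, 3: R7=0>>3=0
after SHR R7, 3: R7=0>>3=0
after SUB R1, 1: R1=4-1=3
CMP R1, 3  (cmp 3,3)
JGT top: not taken
halt.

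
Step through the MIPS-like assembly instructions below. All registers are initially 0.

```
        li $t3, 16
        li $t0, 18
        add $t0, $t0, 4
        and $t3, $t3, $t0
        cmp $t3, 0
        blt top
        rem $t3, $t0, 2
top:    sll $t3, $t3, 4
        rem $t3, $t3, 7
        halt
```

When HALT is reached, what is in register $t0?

$t3=16
$t0=18
$t0=18+4=22
$t3=16&22=16
cmp $t3, 0  (cmp 16,0)
blt top: not taken
$t3=22%2=0
$t3=0<<4=0
$t3=0%7=0
halt.

22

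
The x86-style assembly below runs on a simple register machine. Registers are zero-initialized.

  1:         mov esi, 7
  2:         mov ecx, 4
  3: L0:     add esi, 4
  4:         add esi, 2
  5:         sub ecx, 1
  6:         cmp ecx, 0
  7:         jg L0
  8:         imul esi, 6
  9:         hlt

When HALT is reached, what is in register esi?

186

mov esi, 7 → esi=7
mov ecx, 4 → ecx=4
add esi, 4 → esi=7+4=11
add esi, 2 → esi=11+2=13
sub ecx, 1 → ecx=4-1=3
cmp ecx, 0  (cmp 3,0)
jg L0: taken
add esi, 4 → esi=13+4=17
add esi, 2 → esi=17+2=19
sub ecx, 1 → ecx=3-1=2
cmp ecx, 0  (cmp 2,0)
jg L0: taken
add esi, 4 → esi=19+4=23
add esi, 2 → esi=23+2=25
sub ecx, 1 → ecx=2-1=1
cmp ecx, 0  (cmp 1,0)
jg L0: taken
add esi, 4 → esi=25+4=29
add esi, 2 → esi=29+2=31
sub ecx, 1 → ecx=1-1=0
cmp ecx, 0  (cmp 0,0)
jg L0: not taken
imul esi, 6 → esi=31*6=186
halt.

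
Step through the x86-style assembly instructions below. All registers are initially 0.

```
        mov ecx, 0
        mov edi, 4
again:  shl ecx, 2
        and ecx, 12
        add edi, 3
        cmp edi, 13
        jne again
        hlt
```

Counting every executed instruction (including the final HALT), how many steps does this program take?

ecx=0
edi=4
ecx=0<<2=0
ecx=0&12=0
edi=4+3=7
cmp edi, 13  (cmp 7,13)
jne again: taken
ecx=0<<2=0
ecx=0&12=0
edi=7+3=10
cmp edi, 13  (cmp 10,13)
jne again: taken
ecx=0<<2=0
ecx=0&12=0
edi=10+3=13
cmp edi, 13  (cmp 13,13)
jne again: not taken
halt.
Total executed instructions: 18.

18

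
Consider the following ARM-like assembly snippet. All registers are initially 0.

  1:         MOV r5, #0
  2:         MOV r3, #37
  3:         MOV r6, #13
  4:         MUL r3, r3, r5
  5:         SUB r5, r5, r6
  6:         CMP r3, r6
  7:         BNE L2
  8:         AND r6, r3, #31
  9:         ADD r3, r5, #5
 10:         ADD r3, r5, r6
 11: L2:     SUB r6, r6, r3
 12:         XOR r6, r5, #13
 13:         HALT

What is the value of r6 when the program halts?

-2

MOV r5, #0 → r5=0
MOV r3, #37 → r3=37
MOV r6, #13 → r6=13
MUL r3, r3, r5 → r3=37*0=0
SUB r5, r5, r6 → r5=0-13=-13
CMP r3, r6  (cmp 0,13)
BNE L2: taken
SUB r6, r6, r3 → r6=13-0=13
XOR r6, r5, #13 → r6=(-13)^13=-2
halt.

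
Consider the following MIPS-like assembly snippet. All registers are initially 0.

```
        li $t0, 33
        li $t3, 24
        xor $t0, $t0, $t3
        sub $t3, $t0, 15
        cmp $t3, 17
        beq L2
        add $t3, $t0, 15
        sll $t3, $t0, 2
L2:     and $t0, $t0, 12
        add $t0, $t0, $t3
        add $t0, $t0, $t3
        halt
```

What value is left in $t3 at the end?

after li $t0, 33: $t0=33
after li $t3, 24: $t3=24
after xor $t0, $t0, $t3: $t0=33^24=57
after sub $t3, $t0, 15: $t3=57-15=42
cmp $t3, 17  (cmp 42,17)
beq L2: not taken
after add $t3, $t0, 15: $t3=57+15=72
after sll $t3, $t0, 2: $t3=57<<2=228
after and $t0, $t0, 12: $t0=57&12=8
after add $t0, $t0, $t3: $t0=8+228=236
after add $t0, $t0, $t3: $t0=236+228=464
halt.

228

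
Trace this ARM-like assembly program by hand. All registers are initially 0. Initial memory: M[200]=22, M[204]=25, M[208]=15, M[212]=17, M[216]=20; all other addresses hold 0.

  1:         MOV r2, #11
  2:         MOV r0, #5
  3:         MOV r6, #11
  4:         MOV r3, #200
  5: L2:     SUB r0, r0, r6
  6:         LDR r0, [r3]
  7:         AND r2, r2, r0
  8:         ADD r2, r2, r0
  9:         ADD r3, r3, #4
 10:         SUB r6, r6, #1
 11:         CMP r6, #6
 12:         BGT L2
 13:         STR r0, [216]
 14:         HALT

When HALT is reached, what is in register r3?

220

r2=11
r0=5
r6=11
r3=200
r0=5-11=-6
r0=M[200]=22
r2=11&22=2
r2=2+22=24
r3=200+4=204
r6=11-1=10
CMP r6, #6  (cmp 10,6)
BGT L2: taken
r0=22-10=12
r0=M[204]=25
r2=24&25=24
r2=24+25=49
r3=204+4=208
r6=10-1=9
CMP r6, #6  (cmp 9,6)
BGT L2: taken
r0=25-9=16
r0=M[208]=15
r2=49&15=1
r2=1+15=16
r3=208+4=212
r6=9-1=8
CMP r6, #6  (cmp 8,6)
BGT L2: taken
r0=15-8=7
r0=M[212]=17
r2=16&17=16
r2=16+17=33
r3=212+4=216
r6=8-1=7
CMP r6, #6  (cmp 7,6)
BGT L2: taken
r0=17-7=10
r0=M[216]=20
r2=33&20=0
r2=0+20=20
r3=216+4=220
r6=7-1=6
CMP r6, #6  (cmp 6,6)
BGT L2: not taken
STR r0, [216] → M[216]=20
halt.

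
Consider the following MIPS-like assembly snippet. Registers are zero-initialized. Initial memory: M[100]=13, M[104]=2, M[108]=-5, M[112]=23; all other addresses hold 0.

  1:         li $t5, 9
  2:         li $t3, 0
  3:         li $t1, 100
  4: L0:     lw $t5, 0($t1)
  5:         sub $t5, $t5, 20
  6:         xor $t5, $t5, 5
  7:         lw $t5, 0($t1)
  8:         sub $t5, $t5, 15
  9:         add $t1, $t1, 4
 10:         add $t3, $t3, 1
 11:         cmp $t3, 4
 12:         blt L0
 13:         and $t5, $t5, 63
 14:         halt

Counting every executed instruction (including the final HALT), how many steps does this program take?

after li $t5, 9: $t5=9
after li $t3, 0: $t3=0
after li $t1, 100: $t1=100
after lw $t5, 0($t1): $t5=M[100]=13
after sub $t5, $t5, 20: $t5=13-20=-7
after xor $t5, $t5, 5: $t5=(-7)^5=-4
after lw $t5, 0($t1): $t5=M[100]=13
after sub $t5, $t5, 15: $t5=13-15=-2
after add $t1, $t1, 4: $t1=100+4=104
after add $t3, $t3, 1: $t3=0+1=1
cmp $t3, 4  (cmp 1,4)
blt L0: taken
after lw $t5, 0($t1): $t5=M[104]=2
after sub $t5, $t5, 20: $t5=2-20=-18
after xor $t5, $t5, 5: $t5=(-18)^5=-21
after lw $t5, 0($t1): $t5=M[104]=2
after sub $t5, $t5, 15: $t5=2-15=-13
after add $t1, $t1, 4: $t1=104+4=108
after add $t3, $t3, 1: $t3=1+1=2
cmp $t3, 4  (cmp 2,4)
blt L0: taken
after lw $t5, 0($t1): $t5=M[108]=-5
after sub $t5, $t5, 20: $t5=(-5)-20=-25
after xor $t5, $t5, 5: $t5=(-25)^5=-30
after lw $t5, 0($t1): $t5=M[108]=-5
after sub $t5, $t5, 15: $t5=(-5)-15=-20
after add $t1, $t1, 4: $t1=108+4=112
after add $t3, $t3, 1: $t3=2+1=3
cmp $t3, 4  (cmp 3,4)
blt L0: taken
after lw $t5, 0($t1): $t5=M[112]=23
after sub $t5, $t5, 20: $t5=23-20=3
after xor $t5, $t5, 5: $t5=3^5=6
after lw $t5, 0($t1): $t5=M[112]=23
after sub $t5, $t5, 15: $t5=23-15=8
after add $t1, $t1, 4: $t1=112+4=116
after add $t3, $t3, 1: $t3=3+1=4
cmp $t3, 4  (cmp 4,4)
blt L0: not taken
after and $t5, $t5, 63: $t5=8&63=8
halt.
Total executed instructions: 41.

41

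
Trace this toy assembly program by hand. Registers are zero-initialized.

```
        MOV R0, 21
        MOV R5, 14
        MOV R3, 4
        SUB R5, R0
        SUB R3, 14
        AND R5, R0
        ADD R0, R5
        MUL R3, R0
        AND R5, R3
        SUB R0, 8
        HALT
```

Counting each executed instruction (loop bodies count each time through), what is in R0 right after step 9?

38

after MOV R0, 21: R0=21
after MOV R5, 14: R5=14
after MOV R3, 4: R3=4
after SUB R5, R0: R5=14-21=-7
after SUB R3, 14: R3=4-14=-10
after AND R5, R0: R5=(-7)&21=17
after ADD R0, R5: R0=21+17=38
after MUL R3, R0: R3=(-10)*38=-380
after AND R5, R3: R5=17&(-380)=0
After step 9: R0 = 38.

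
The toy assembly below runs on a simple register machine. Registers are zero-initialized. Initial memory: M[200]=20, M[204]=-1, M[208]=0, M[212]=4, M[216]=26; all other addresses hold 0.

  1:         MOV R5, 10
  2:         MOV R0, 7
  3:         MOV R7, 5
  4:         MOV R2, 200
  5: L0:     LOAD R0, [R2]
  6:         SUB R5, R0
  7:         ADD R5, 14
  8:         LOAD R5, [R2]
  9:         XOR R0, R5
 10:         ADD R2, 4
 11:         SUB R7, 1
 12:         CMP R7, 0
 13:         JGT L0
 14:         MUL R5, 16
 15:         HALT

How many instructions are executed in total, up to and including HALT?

after MOV R5, 10: R5=10
after MOV R0, 7: R0=7
after MOV R7, 5: R7=5
after MOV R2, 200: R2=200
after LOAD R0, [R2]: R0=M[200]=20
after SUB R5, R0: R5=10-20=-10
after ADD R5, 14: R5=(-10)+14=4
after LOAD R5, [R2]: R5=M[200]=20
after XOR R0, R5: R0=20^20=0
after ADD R2, 4: R2=200+4=204
after SUB R7, 1: R7=5-1=4
CMP R7, 0  (cmp 4,0)
JGT L0: taken
after LOAD R0, [R2]: R0=M[204]=-1
after SUB R5, R0: R5=20-(-1)=21
after ADD R5, 14: R5=21+14=35
after LOAD R5, [R2]: R5=M[204]=-1
after XOR R0, R5: R0=(-1)^(-1)=0
after ADD R2, 4: R2=204+4=208
after SUB R7, 1: R7=4-1=3
CMP R7, 0  (cmp 3,0)
JGT L0: taken
after LOAD R0, [R2]: R0=M[208]=0
after SUB R5, R0: R5=(-1)-0=-1
after ADD R5, 14: R5=(-1)+14=13
after LOAD R5, [R2]: R5=M[208]=0
after XOR R0, R5: R0=0^0=0
after ADD R2, 4: R2=208+4=212
after SUB R7, 1: R7=3-1=2
CMP R7, 0  (cmp 2,0)
JGT L0: taken
after LOAD R0, [R2]: R0=M[212]=4
after SUB R5, R0: R5=0-4=-4
after ADD R5, 14: R5=(-4)+14=10
after LOAD R5, [R2]: R5=M[212]=4
after XOR R0, R5: R0=4^4=0
after ADD R2, 4: R2=212+4=216
after SUB R7, 1: R7=2-1=1
CMP R7, 0  (cmp 1,0)
JGT L0: taken
after LOAD R0, [R2]: R0=M[216]=26
after SUB R5, R0: R5=4-26=-22
after ADD R5, 14: R5=(-22)+14=-8
after LOAD R5, [R2]: R5=M[216]=26
after XOR R0, R5: R0=26^26=0
after ADD R2, 4: R2=216+4=220
after SUB R7, 1: R7=1-1=0
CMP R7, 0  (cmp 0,0)
JGT L0: not taken
after MUL R5, 16: R5=26*16=416
halt.
Total executed instructions: 51.

51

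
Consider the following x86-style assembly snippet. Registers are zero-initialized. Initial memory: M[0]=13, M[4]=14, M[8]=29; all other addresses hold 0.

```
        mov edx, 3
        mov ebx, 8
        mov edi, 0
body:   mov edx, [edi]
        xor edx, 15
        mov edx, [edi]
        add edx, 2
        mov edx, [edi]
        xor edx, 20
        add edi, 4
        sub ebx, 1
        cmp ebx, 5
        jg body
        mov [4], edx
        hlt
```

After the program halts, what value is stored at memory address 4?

9

mov edx, 3 → edx=3
mov ebx, 8 → ebx=8
mov edi, 0 → edi=0
mov edx, [edi] → edx=M[0]=13
xor edx, 15 → edx=13^15=2
mov edx, [edi] → edx=M[0]=13
add edx, 2 → edx=13+2=15
mov edx, [edi] → edx=M[0]=13
xor edx, 20 → edx=13^20=25
add edi, 4 → edi=0+4=4
sub ebx, 1 → ebx=8-1=7
cmp ebx, 5  (cmp 7,5)
jg body: taken
mov edx, [edi] → edx=M[4]=14
xor edx, 15 → edx=14^15=1
mov edx, [edi] → edx=M[4]=14
add edx, 2 → edx=14+2=16
mov edx, [edi] → edx=M[4]=14
xor edx, 20 → edx=14^20=26
add edi, 4 → edi=4+4=8
sub ebx, 1 → ebx=7-1=6
cmp ebx, 5  (cmp 6,5)
jg body: taken
mov edx, [edi] → edx=M[8]=29
xor edx, 15 → edx=29^15=18
mov edx, [edi] → edx=M[8]=29
add edx, 2 → edx=29+2=31
mov edx, [edi] → edx=M[8]=29
xor edx, 20 → edx=29^20=9
add edi, 4 → edi=8+4=12
sub ebx, 1 → ebx=6-1=5
cmp ebx, 5  (cmp 5,5)
jg body: not taken
mov [4], edx → M[4]=9
halt.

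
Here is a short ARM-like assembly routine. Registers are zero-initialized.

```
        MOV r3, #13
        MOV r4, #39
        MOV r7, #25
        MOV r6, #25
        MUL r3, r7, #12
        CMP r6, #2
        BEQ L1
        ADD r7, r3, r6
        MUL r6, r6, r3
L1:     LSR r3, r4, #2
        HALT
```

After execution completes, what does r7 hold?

r3=13
r4=39
r7=25
r6=25
r3=25*12=300
CMP r6, #2  (cmp 25,2)
BEQ L1: not taken
r7=300+25=325
r6=25*300=7500
r3=39>>2=9
halt.

325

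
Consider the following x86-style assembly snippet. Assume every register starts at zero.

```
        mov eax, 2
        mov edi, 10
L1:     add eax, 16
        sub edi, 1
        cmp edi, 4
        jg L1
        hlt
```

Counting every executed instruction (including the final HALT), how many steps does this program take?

27

after mov eax, 2: eax=2
after mov edi, 10: edi=10
after add eax, 16: eax=2+16=18
after sub edi, 1: edi=10-1=9
cmp edi, 4  (cmp 9,4)
jg L1: taken
after add eax, 16: eax=18+16=34
after sub edi, 1: edi=9-1=8
cmp edi, 4  (cmp 8,4)
jg L1: taken
after add eax, 16: eax=34+16=50
after sub edi, 1: edi=8-1=7
cmp edi, 4  (cmp 7,4)
jg L1: taken
after add eax, 16: eax=50+16=66
after sub edi, 1: edi=7-1=6
cmp edi, 4  (cmp 6,4)
jg L1: taken
after add eax, 16: eax=66+16=82
after sub edi, 1: edi=6-1=5
cmp edi, 4  (cmp 5,4)
jg L1: taken
after add eax, 16: eax=82+16=98
after sub edi, 1: edi=5-1=4
cmp edi, 4  (cmp 4,4)
jg L1: not taken
halt.
Total executed instructions: 27.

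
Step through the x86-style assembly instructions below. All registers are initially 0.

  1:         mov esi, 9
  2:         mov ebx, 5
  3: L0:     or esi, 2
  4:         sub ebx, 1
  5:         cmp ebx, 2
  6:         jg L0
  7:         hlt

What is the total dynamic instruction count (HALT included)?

after mov esi, 9: esi=9
after mov ebx, 5: ebx=5
after or esi, 2: esi=9|2=11
after sub ebx, 1: ebx=5-1=4
cmp ebx, 2  (cmp 4,2)
jg L0: taken
after or esi, 2: esi=11|2=11
after sub ebx, 1: ebx=4-1=3
cmp ebx, 2  (cmp 3,2)
jg L0: taken
after or esi, 2: esi=11|2=11
after sub ebx, 1: ebx=3-1=2
cmp ebx, 2  (cmp 2,2)
jg L0: not taken
halt.
Total executed instructions: 15.

15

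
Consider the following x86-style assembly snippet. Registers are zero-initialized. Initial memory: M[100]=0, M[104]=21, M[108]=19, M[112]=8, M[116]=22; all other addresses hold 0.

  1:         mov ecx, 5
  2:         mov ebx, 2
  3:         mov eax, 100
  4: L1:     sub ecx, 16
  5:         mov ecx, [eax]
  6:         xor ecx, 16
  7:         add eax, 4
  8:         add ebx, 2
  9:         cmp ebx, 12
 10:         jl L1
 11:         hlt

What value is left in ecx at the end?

after mov ecx, 5: ecx=5
after mov ebx, 2: ebx=2
after mov eax, 100: eax=100
after sub ecx, 16: ecx=5-16=-11
after mov ecx, [eax]: ecx=M[100]=0
after xor ecx, 16: ecx=0^16=16
after add eax, 4: eax=100+4=104
after add ebx, 2: ebx=2+2=4
cmp ebx, 12  (cmp 4,12)
jl L1: taken
after sub ecx, 16: ecx=16-16=0
after mov ecx, [eax]: ecx=M[104]=21
after xor ecx, 16: ecx=21^16=5
after add eax, 4: eax=104+4=108
after add ebx, 2: ebx=4+2=6
cmp ebx, 12  (cmp 6,12)
jl L1: taken
after sub ecx, 16: ecx=5-16=-11
after mov ecx, [eax]: ecx=M[108]=19
after xor ecx, 16: ecx=19^16=3
after add eax, 4: eax=108+4=112
after add ebx, 2: ebx=6+2=8
cmp ebx, 12  (cmp 8,12)
jl L1: taken
after sub ecx, 16: ecx=3-16=-13
after mov ecx, [eax]: ecx=M[112]=8
after xor ecx, 16: ecx=8^16=24
after add eax, 4: eax=112+4=116
after add ebx, 2: ebx=8+2=10
cmp ebx, 12  (cmp 10,12)
jl L1: taken
after sub ecx, 16: ecx=24-16=8
after mov ecx, [eax]: ecx=M[116]=22
after xor ecx, 16: ecx=22^16=6
after add eax, 4: eax=116+4=120
after add ebx, 2: ebx=10+2=12
cmp ebx, 12  (cmp 12,12)
jl L1: not taken
halt.

6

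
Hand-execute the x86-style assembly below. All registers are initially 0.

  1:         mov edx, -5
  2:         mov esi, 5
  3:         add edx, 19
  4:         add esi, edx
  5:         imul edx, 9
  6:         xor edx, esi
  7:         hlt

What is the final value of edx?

after mov edx, -5: edx=-5
after mov esi, 5: esi=5
after add edx, 19: edx=(-5)+19=14
after add esi, edx: esi=5+14=19
after imul edx, 9: edx=14*9=126
after xor edx, esi: edx=126^19=109
halt.

109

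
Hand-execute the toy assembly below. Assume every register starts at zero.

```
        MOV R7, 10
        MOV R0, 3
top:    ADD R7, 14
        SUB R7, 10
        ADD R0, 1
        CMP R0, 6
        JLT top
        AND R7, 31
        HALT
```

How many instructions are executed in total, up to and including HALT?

19

after MOV R7, 10: R7=10
after MOV R0, 3: R0=3
after ADD R7, 14: R7=10+14=24
after SUB R7, 10: R7=24-10=14
after ADD R0, 1: R0=3+1=4
CMP R0, 6  (cmp 4,6)
JLT top: taken
after ADD R7, 14: R7=14+14=28
after SUB R7, 10: R7=28-10=18
after ADD R0, 1: R0=4+1=5
CMP R0, 6  (cmp 5,6)
JLT top: taken
after ADD R7, 14: R7=18+14=32
after SUB R7, 10: R7=32-10=22
after ADD R0, 1: R0=5+1=6
CMP R0, 6  (cmp 6,6)
JLT top: not taken
after AND R7, 31: R7=22&31=22
halt.
Total executed instructions: 19.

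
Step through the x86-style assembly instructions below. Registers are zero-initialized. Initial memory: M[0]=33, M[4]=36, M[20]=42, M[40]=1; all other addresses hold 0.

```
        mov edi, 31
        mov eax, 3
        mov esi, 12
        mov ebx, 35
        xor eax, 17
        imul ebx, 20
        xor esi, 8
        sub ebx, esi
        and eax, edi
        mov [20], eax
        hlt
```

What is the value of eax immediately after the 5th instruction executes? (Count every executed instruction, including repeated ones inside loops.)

mov edi, 31 → edi=31
mov eax, 3 → eax=3
mov esi, 12 → esi=12
mov ebx, 35 → ebx=35
xor eax, 17 → eax=3^17=18
After step 5: eax = 18.

18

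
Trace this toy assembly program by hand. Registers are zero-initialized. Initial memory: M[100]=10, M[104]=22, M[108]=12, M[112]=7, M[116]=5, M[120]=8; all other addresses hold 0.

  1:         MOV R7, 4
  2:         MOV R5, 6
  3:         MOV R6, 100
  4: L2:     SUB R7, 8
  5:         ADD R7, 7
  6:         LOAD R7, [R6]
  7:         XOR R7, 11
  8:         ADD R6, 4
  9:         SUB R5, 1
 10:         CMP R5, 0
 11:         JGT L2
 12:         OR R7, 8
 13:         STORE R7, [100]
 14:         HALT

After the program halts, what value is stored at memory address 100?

after MOV R7, 4: R7=4
after MOV R5, 6: R5=6
after MOV R6, 100: R6=100
after SUB R7, 8: R7=4-8=-4
after ADD R7, 7: R7=(-4)+7=3
after LOAD R7, [R6]: R7=M[100]=10
after XOR R7, 11: R7=10^11=1
after ADD R6, 4: R6=100+4=104
after SUB R5, 1: R5=6-1=5
CMP R5, 0  (cmp 5,0)
JGT L2: taken
after SUB R7, 8: R7=1-8=-7
after ADD R7, 7: R7=(-7)+7=0
after LOAD R7, [R6]: R7=M[104]=22
after XOR R7, 11: R7=22^11=29
after ADD R6, 4: R6=104+4=108
after SUB R5, 1: R5=5-1=4
CMP R5, 0  (cmp 4,0)
JGT L2: taken
after SUB R7, 8: R7=29-8=21
after ADD R7, 7: R7=21+7=28
after LOAD R7, [R6]: R7=M[108]=12
after XOR R7, 11: R7=12^11=7
after ADD R6, 4: R6=108+4=112
after SUB R5, 1: R5=4-1=3
CMP R5, 0  (cmp 3,0)
JGT L2: taken
after SUB R7, 8: R7=7-8=-1
after ADD R7, 7: R7=(-1)+7=6
after LOAD R7, [R6]: R7=M[112]=7
after XOR R7, 11: R7=7^11=12
after ADD R6, 4: R6=112+4=116
after SUB R5, 1: R5=3-1=2
CMP R5, 0  (cmp 2,0)
JGT L2: taken
after SUB R7, 8: R7=12-8=4
after ADD R7, 7: R7=4+7=11
after LOAD R7, [R6]: R7=M[116]=5
after XOR R7, 11: R7=5^11=14
after ADD R6, 4: R6=116+4=120
after SUB R5, 1: R5=2-1=1
CMP R5, 0  (cmp 1,0)
JGT L2: taken
after SUB R7, 8: R7=14-8=6
after ADD R7, 7: R7=6+7=13
after LOAD R7, [R6]: R7=M[120]=8
after XOR R7, 11: R7=8^11=3
after ADD R6, 4: R6=120+4=124
after SUB R5, 1: R5=1-1=0
CMP R5, 0  (cmp 0,0)
JGT L2: not taken
after OR R7, 8: R7=3|8=11
STORE R7, [100] → M[100]=11
halt.

11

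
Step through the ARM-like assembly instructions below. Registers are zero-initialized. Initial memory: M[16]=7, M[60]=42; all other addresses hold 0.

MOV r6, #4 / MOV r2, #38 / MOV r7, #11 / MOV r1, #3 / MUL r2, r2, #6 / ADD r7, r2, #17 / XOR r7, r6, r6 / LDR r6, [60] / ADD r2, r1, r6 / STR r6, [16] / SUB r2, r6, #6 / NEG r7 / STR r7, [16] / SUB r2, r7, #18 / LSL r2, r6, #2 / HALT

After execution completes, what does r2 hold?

after MOV r6, #4: r6=4
after MOV r2, #38: r2=38
after MOV r7, #11: r7=11
after MOV r1, #3: r1=3
after MUL r2, r2, #6: r2=38*6=228
after ADD r7, r2, #17: r7=228+17=245
after XOR r7, r6, r6: r7=4^4=0
after LDR r6, [60]: r6=M[60]=42
after ADD r2, r1, r6: r2=3+42=45
STR r6, [16] → M[16]=42
after SUB r2, r6, #6: r2=42-6=36
after NEG r7: r7=-(0)=0
STR r7, [16] → M[16]=0
after SUB r2, r7, #18: r2=0-18=-18
after LSL r2, r6, #2: r2=42<<2=168
halt.

168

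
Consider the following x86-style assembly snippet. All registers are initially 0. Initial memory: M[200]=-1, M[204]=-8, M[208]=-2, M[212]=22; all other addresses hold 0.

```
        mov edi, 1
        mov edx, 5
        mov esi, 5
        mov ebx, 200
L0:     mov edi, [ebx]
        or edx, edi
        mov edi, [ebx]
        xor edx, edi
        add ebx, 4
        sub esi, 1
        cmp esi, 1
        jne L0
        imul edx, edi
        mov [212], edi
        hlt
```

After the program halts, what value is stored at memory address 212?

22

after mov edi, 1: edi=1
after mov edx, 5: edx=5
after mov esi, 5: esi=5
after mov ebx, 200: ebx=200
after mov edi, [ebx]: edi=M[200]=-1
after or edx, edi: edx=5|(-1)=-1
after mov edi, [ebx]: edi=M[200]=-1
after xor edx, edi: edx=(-1)^(-1)=0
after add ebx, 4: ebx=200+4=204
after sub esi, 1: esi=5-1=4
cmp esi, 1  (cmp 4,1)
jne L0: taken
after mov edi, [ebx]: edi=M[204]=-8
after or edx, edi: edx=0|(-8)=-8
after mov edi, [ebx]: edi=M[204]=-8
after xor edx, edi: edx=(-8)^(-8)=0
after add ebx, 4: ebx=204+4=208
after sub esi, 1: esi=4-1=3
cmp esi, 1  (cmp 3,1)
jne L0: taken
after mov edi, [ebx]: edi=M[208]=-2
after or edx, edi: edx=0|(-2)=-2
after mov edi, [ebx]: edi=M[208]=-2
after xor edx, edi: edx=(-2)^(-2)=0
after add ebx, 4: ebx=208+4=212
after sub esi, 1: esi=3-1=2
cmp esi, 1  (cmp 2,1)
jne L0: taken
after mov edi, [ebx]: edi=M[212]=22
after or edx, edi: edx=0|22=22
after mov edi, [ebx]: edi=M[212]=22
after xor edx, edi: edx=22^22=0
after add ebx, 4: ebx=212+4=216
after sub esi, 1: esi=2-1=1
cmp esi, 1  (cmp 1,1)
jne L0: not taken
after imul edx, edi: edx=0*22=0
mov [212], edi → M[212]=22
halt.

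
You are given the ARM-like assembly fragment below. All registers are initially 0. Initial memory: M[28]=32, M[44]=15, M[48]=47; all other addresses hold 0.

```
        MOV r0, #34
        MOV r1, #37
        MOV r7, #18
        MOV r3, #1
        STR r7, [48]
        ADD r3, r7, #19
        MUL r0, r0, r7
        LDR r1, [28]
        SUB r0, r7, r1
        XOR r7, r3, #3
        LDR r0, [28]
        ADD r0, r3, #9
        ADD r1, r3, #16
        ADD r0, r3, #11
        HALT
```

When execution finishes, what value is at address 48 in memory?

18

r0=34
r1=37
r7=18
r3=1
STR r7, [48] → M[48]=18
r3=18+19=37
r0=34*18=612
r1=M[28]=32
r0=18-32=-14
r7=37^3=38
r0=M[28]=32
r0=37+9=46
r1=37+16=53
r0=37+11=48
halt.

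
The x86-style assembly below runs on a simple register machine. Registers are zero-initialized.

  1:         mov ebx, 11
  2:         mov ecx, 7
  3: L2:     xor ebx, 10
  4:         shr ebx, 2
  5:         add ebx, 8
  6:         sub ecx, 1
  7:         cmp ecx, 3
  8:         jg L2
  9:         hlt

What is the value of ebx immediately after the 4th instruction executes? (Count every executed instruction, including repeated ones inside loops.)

0

ebx=11
ecx=7
ebx=11^10=1
ebx=1>>2=0
After step 4: ebx = 0.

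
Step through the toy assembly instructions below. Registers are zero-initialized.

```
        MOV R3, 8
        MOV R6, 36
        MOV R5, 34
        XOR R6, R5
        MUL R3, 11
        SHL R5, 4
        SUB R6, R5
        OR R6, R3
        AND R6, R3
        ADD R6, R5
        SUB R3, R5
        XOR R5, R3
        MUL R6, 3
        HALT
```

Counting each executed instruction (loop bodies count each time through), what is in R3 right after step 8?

after MOV R3, 8: R3=8
after MOV R6, 36: R6=36
after MOV R5, 34: R5=34
after XOR R6, R5: R6=36^34=6
after MUL R3, 11: R3=8*11=88
after SHL R5, 4: R5=34<<4=544
after SUB R6, R5: R6=6-544=-538
after OR R6, R3: R6=(-538)|88=-514
After step 8: R3 = 88.

88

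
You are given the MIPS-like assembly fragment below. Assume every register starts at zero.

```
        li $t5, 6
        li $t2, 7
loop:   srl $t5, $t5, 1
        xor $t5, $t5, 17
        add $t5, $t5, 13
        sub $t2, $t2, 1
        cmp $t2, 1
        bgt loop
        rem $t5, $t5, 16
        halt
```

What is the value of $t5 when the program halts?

3

after li $t5, 6: $t5=6
after li $t2, 7: $t2=7
after srl $t5, $t5, 1: $t5=6>>1=3
after xor $t5, $t5, 17: $t5=3^17=18
after add $t5, $t5, 13: $t5=18+13=31
after sub $t2, $t2, 1: $t2=7-1=6
cmp $t2, 1  (cmp 6,1)
bgt loop: taken
after srl $t5, $t5, 1: $t5=31>>1=15
after xor $t5, $t5, 17: $t5=15^17=30
after add $t5, $t5, 13: $t5=30+13=43
after sub $t2, $t2, 1: $t2=6-1=5
cmp $t2, 1  (cmp 5,1)
bgt loop: taken
after srl $t5, $t5, 1: $t5=43>>1=21
after xor $t5, $t5, 17: $t5=21^17=4
after add $t5, $t5, 13: $t5=4+13=17
after sub $t2, $t2, 1: $t2=5-1=4
cmp $t2, 1  (cmp 4,1)
bgt loop: taken
after srl $t5, $t5, 1: $t5=17>>1=8
after xor $t5, $t5, 17: $t5=8^17=25
after add $t5, $t5, 13: $t5=25+13=38
after sub $t2, $t2, 1: $t2=4-1=3
cmp $t2, 1  (cmp 3,1)
bgt loop: taken
after srl $t5, $t5, 1: $t5=38>>1=19
after xor $t5, $t5, 17: $t5=19^17=2
after add $t5, $t5, 13: $t5=2+13=15
after sub $t2, $t2, 1: $t2=3-1=2
cmp $t2, 1  (cmp 2,1)
bgt loop: taken
after srl $t5, $t5, 1: $t5=15>>1=7
after xor $t5, $t5, 17: $t5=7^17=22
after add $t5, $t5, 13: $t5=22+13=35
after sub $t2, $t2, 1: $t2=2-1=1
cmp $t2, 1  (cmp 1,1)
bgt loop: not taken
after rem $t5, $t5, 16: $t5=35%16=3
halt.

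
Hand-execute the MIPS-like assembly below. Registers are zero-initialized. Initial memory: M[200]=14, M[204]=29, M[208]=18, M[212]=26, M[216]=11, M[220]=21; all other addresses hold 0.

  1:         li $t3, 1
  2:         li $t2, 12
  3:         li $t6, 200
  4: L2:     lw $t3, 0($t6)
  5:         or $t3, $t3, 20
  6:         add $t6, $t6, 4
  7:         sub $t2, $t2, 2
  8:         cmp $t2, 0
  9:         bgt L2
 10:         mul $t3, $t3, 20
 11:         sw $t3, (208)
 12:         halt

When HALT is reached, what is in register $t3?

after li $t3, 1: $t3=1
after li $t2, 12: $t2=12
after li $t6, 200: $t6=200
after lw $t3, 0($t6): $t3=M[200]=14
after or $t3, $t3, 20: $t3=14|20=30
after add $t6, $t6, 4: $t6=200+4=204
after sub $t2, $t2, 2: $t2=12-2=10
cmp $t2, 0  (cmp 10,0)
bgt L2: taken
after lw $t3, 0($t6): $t3=M[204]=29
after or $t3, $t3, 20: $t3=29|20=29
after add $t6, $t6, 4: $t6=204+4=208
after sub $t2, $t2, 2: $t2=10-2=8
cmp $t2, 0  (cmp 8,0)
bgt L2: taken
after lw $t3, 0($t6): $t3=M[208]=18
after or $t3, $t3, 20: $t3=18|20=22
after add $t6, $t6, 4: $t6=208+4=212
after sub $t2, $t2, 2: $t2=8-2=6
cmp $t2, 0  (cmp 6,0)
bgt L2: taken
after lw $t3, 0($t6): $t3=M[212]=26
after or $t3, $t3, 20: $t3=26|20=30
after add $t6, $t6, 4: $t6=212+4=216
after sub $t2, $t2, 2: $t2=6-2=4
cmp $t2, 0  (cmp 4,0)
bgt L2: taken
after lw $t3, 0($t6): $t3=M[216]=11
after or $t3, $t3, 20: $t3=11|20=31
after add $t6, $t6, 4: $t6=216+4=220
after sub $t2, $t2, 2: $t2=4-2=2
cmp $t2, 0  (cmp 2,0)
bgt L2: taken
after lw $t3, 0($t6): $t3=M[220]=21
after or $t3, $t3, 20: $t3=21|20=21
after add $t6, $t6, 4: $t6=220+4=224
after sub $t2, $t2, 2: $t2=2-2=0
cmp $t2, 0  (cmp 0,0)
bgt L2: not taken
after mul $t3, $t3, 20: $t3=21*20=420
sw $t3, (208) → M[208]=420
halt.

420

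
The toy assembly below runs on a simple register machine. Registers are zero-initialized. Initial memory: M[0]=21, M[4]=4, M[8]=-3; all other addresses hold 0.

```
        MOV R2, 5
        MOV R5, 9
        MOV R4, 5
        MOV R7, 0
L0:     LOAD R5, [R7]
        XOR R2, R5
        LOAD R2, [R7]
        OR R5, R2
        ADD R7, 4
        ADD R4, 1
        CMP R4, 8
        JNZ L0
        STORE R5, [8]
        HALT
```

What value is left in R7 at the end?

12

R2=5
R5=9
R4=5
R7=0
R5=M[0]=21
R2=5^21=16
R2=M[0]=21
R5=21|21=21
R7=0+4=4
R4=5+1=6
CMP R4, 8  (cmp 6,8)
JNZ L0: taken
R5=M[4]=4
R2=21^4=17
R2=M[4]=4
R5=4|4=4
R7=4+4=8
R4=6+1=7
CMP R4, 8  (cmp 7,8)
JNZ L0: taken
R5=M[8]=-3
R2=4^(-3)=-7
R2=M[8]=-3
R5=(-3)|(-3)=-3
R7=8+4=12
R4=7+1=8
CMP R4, 8  (cmp 8,8)
JNZ L0: not taken
STORE R5, [8] → M[8]=-3
halt.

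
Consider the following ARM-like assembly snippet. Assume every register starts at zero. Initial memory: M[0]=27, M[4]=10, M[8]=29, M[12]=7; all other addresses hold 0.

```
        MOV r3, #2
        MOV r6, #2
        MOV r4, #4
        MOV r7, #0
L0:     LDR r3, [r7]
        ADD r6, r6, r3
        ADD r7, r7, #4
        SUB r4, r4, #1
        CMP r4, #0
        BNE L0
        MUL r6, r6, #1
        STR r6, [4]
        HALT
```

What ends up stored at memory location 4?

MOV r3, #2 → r3=2
MOV r6, #2 → r6=2
MOV r4, #4 → r4=4
MOV r7, #0 → r7=0
LDR r3, [r7] → r3=M[0]=27
ADD r6, r6, r3 → r6=2+27=29
ADD r7, r7, #4 → r7=0+4=4
SUB r4, r4, #1 → r4=4-1=3
CMP r4, #0  (cmp 3,0)
BNE L0: taken
LDR r3, [r7] → r3=M[4]=10
ADD r6, r6, r3 → r6=29+10=39
ADD r7, r7, #4 → r7=4+4=8
SUB r4, r4, #1 → r4=3-1=2
CMP r4, #0  (cmp 2,0)
BNE L0: taken
LDR r3, [r7] → r3=M[8]=29
ADD r6, r6, r3 → r6=39+29=68
ADD r7, r7, #4 → r7=8+4=12
SUB r4, r4, #1 → r4=2-1=1
CMP r4, #0  (cmp 1,0)
BNE L0: taken
LDR r3, [r7] → r3=M[12]=7
ADD r6, r6, r3 → r6=68+7=75
ADD r7, r7, #4 → r7=12+4=16
SUB r4, r4, #1 → r4=1-1=0
CMP r4, #0  (cmp 0,0)
BNE L0: not taken
MUL r6, r6, #1 → r6=75*1=75
STR r6, [4] → M[4]=75
halt.

75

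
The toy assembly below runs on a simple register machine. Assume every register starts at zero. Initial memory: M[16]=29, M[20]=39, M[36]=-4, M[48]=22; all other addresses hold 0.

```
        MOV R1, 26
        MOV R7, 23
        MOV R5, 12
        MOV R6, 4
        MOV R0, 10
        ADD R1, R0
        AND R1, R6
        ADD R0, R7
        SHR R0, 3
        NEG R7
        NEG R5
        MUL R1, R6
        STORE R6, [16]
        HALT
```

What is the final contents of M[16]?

4

R1=26
R7=23
R5=12
R6=4
R0=10
R1=26+10=36
R1=36&4=4
R0=10+23=33
R0=33>>3=4
R7=-(23)=-23
R5=-(12)=-12
R1=4*4=16
STORE R6, [16] → M[16]=4
halt.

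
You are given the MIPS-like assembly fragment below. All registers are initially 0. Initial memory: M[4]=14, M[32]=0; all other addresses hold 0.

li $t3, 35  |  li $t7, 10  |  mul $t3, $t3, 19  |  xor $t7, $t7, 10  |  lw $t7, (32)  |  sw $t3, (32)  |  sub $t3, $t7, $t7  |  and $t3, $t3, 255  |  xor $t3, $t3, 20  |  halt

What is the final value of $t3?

li $t3, 35 → $t3=35
li $t7, 10 → $t7=10
mul $t3, $t3, 19 → $t3=35*19=665
xor $t7, $t7, 10 → $t7=10^10=0
lw $t7, (32) → $t7=M[32]=0
sw $t3, (32) → M[32]=665
sub $t3, $t7, $t7 → $t3=0-0=0
and $t3, $t3, 255 → $t3=0&255=0
xor $t3, $t3, 20 → $t3=0^20=20
halt.

20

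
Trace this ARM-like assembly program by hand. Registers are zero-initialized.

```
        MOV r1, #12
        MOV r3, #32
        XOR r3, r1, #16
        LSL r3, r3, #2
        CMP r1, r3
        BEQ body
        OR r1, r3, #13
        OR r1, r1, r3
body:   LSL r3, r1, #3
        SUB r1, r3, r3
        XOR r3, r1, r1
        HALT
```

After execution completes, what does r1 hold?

MOV r1, #12 → r1=12
MOV r3, #32 → r3=32
XOR r3, r1, #16 → r3=12^16=28
LSL r3, r3, #2 → r3=28<<2=112
CMP r1, r3  (cmp 12,112)
BEQ body: not taken
OR r1, r3, #13 → r1=112|13=125
OR r1, r1, r3 → r1=125|112=125
LSL r3, r1, #3 → r3=125<<3=1000
SUB r1, r3, r3 → r1=1000-1000=0
XOR r3, r1, r1 → r3=0^0=0
halt.

0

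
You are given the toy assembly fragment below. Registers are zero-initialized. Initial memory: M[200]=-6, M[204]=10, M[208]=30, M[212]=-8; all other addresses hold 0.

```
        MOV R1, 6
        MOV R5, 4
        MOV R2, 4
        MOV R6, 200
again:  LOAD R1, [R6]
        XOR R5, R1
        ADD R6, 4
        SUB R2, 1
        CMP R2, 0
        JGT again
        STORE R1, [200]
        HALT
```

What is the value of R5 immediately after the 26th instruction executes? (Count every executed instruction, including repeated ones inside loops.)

R1=6
R5=4
R2=4
R6=200
R1=M[200]=-6
R5=4^(-6)=-2
R6=200+4=204
R2=4-1=3
CMP R2, 0  (cmp 3,0)
JGT again: taken
R1=M[204]=10
R5=(-2)^10=-12
R6=204+4=208
R2=3-1=2
CMP R2, 0  (cmp 2,0)
JGT again: taken
R1=M[208]=30
R5=(-12)^30=-22
R6=208+4=212
R2=2-1=1
CMP R2, 0  (cmp 1,0)
JGT again: taken
R1=M[212]=-8
R5=(-22)^(-8)=18
R6=212+4=216
R2=1-1=0
After step 26: R5 = 18.

18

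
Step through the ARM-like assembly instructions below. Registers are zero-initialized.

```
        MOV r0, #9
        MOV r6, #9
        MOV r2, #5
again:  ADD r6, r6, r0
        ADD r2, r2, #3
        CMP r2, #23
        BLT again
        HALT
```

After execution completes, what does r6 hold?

63

after MOV r0, #9: r0=9
after MOV r6, #9: r6=9
after MOV r2, #5: r2=5
after ADD r6, r6, r0: r6=9+9=18
after ADD r2, r2, #3: r2=5+3=8
CMP r2, #23  (cmp 8,23)
BLT again: taken
after ADD r6, r6, r0: r6=18+9=27
after ADD r2, r2, #3: r2=8+3=11
CMP r2, #23  (cmp 11,23)
BLT again: taken
after ADD r6, r6, r0: r6=27+9=36
after ADD r2, r2, #3: r2=11+3=14
CMP r2, #23  (cmp 14,23)
BLT again: taken
after ADD r6, r6, r0: r6=36+9=45
after ADD r2, r2, #3: r2=14+3=17
CMP r2, #23  (cmp 17,23)
BLT again: taken
after ADD r6, r6, r0: r6=45+9=54
after ADD r2, r2, #3: r2=17+3=20
CMP r2, #23  (cmp 20,23)
BLT again: taken
after ADD r6, r6, r0: r6=54+9=63
after ADD r2, r2, #3: r2=20+3=23
CMP r2, #23  (cmp 23,23)
BLT again: not taken
halt.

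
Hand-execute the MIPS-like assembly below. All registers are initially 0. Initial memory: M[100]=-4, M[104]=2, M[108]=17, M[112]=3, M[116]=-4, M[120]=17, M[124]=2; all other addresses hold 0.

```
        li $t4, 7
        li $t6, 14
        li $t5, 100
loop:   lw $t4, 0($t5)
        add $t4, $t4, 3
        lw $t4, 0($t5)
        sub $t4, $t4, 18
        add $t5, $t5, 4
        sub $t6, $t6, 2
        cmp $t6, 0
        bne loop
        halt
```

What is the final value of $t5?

$t4=7
$t6=14
$t5=100
$t4=M[100]=-4
$t4=(-4)+3=-1
$t4=M[100]=-4
$t4=(-4)-18=-22
$t5=100+4=104
$t6=14-2=12
cmp $t6, 0  (cmp 12,0)
bne loop: taken
$t4=M[104]=2
$t4=2+3=5
$t4=M[104]=2
$t4=2-18=-16
$t5=104+4=108
$t6=12-2=10
cmp $t6, 0  (cmp 10,0)
bne loop: taken
$t4=M[108]=17
$t4=17+3=20
$t4=M[108]=17
$t4=17-18=-1
$t5=108+4=112
$t6=10-2=8
cmp $t6, 0  (cmp 8,0)
bne loop: taken
$t4=M[112]=3
$t4=3+3=6
$t4=M[112]=3
$t4=3-18=-15
$t5=112+4=116
$t6=8-2=6
cmp $t6, 0  (cmp 6,0)
bne loop: taken
$t4=M[116]=-4
$t4=(-4)+3=-1
$t4=M[116]=-4
$t4=(-4)-18=-22
$t5=116+4=120
$t6=6-2=4
cmp $t6, 0  (cmp 4,0)
bne loop: taken
$t4=M[120]=17
$t4=17+3=20
$t4=M[120]=17
$t4=17-18=-1
$t5=120+4=124
$t6=4-2=2
cmp $t6, 0  (cmp 2,0)
bne loop: taken
$t4=M[124]=2
$t4=2+3=5
$t4=M[124]=2
$t4=2-18=-16
$t5=124+4=128
$t6=2-2=0
cmp $t6, 0  (cmp 0,0)
bne loop: not taken
halt.

128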